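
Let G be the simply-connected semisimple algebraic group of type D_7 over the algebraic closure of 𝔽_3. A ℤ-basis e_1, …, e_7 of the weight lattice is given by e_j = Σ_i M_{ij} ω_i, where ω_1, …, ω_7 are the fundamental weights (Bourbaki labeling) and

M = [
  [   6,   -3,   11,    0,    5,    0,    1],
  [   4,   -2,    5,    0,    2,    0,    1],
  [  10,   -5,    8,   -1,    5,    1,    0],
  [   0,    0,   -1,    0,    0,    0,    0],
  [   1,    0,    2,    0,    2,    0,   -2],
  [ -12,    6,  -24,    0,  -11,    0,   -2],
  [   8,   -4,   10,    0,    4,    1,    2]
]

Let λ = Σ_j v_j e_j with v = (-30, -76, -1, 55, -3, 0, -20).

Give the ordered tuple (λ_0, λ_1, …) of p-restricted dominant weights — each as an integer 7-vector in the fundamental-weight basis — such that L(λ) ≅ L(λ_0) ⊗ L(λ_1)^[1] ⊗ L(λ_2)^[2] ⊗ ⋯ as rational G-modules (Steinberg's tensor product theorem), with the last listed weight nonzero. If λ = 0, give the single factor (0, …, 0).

ω-coordinates c = M·v, v = (-30, -76, -1, 55, -3, 0, -20):
  c_1 = (6)·(-30) + (-3)·(-76) + (11)·(-1) + (0)·(55) + (5)·(-3) + (0)·(0) + (1)·(-20) = 2
  c_2 = (4)·(-30) + (-2)·(-76) + (5)·(-1) + (0)·(55) + (2)·(-3) + (0)·(0) + (1)·(-20) = 1
  c_3 = (10)·(-30) + (-5)·(-76) + (8)·(-1) + (-1)·(55) + (5)·(-3) + (1)·(0) + (0)·(-20) = 2
  c_4 = (0)·(-30) + (0)·(-76) + (-1)·(-1) + (0)·(55) + (0)·(-3) + (0)·(0) + (0)·(-20) = 1
  c_5 = (1)·(-30) + (0)·(-76) + (2)·(-1) + (0)·(55) + (2)·(-3) + (0)·(0) + (-2)·(-20) = 2
  c_6 = (-12)·(-30) + (6)·(-76) + (-24)·(-1) + (0)·(55) + (-11)·(-3) + (0)·(0) + (-2)·(-20) = 1
  c_7 = (8)·(-30) + (-4)·(-76) + (10)·(-1) + (0)·(55) + (4)·(-3) + (1)·(0) + (2)·(-20) = 2
Base-3 expansion of each c_i:
  c_1 = 2 = 2·3^0
  c_2 = 1 = 1·3^0
  c_3 = 2 = 2·3^0
  c_4 = 1 = 1·3^0
  c_5 = 2 = 2·3^0
  c_6 = 1 = 1·3^0
  c_7 = 2 = 2·3^0
Factor λ_0 = (2, 1, 2, 1, 2, 1, 2)

((2, 1, 2, 1, 2, 1, 2),)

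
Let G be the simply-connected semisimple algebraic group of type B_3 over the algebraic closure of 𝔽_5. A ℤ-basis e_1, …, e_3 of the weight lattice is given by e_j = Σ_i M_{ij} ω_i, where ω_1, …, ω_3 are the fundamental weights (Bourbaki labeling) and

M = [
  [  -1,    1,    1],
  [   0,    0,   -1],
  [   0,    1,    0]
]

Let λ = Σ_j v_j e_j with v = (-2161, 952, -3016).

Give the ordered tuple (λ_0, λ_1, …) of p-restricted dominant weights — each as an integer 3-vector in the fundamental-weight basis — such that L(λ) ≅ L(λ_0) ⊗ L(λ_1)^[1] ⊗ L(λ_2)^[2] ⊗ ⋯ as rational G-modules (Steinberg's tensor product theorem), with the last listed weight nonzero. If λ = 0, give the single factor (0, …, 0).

Change of basis e → ω: c = M·v where v = (-2161, 952, -3016):
  c_1 = (-1)·(-2161) + (1)·(952) + (1)·(-3016) = 97
  c_2 = (0)·(-2161) + (0)·(952) + (-1)·(-3016) = 3016
  c_3 = (0)·(-2161) + (1)·(952) + (0)·(-3016) = 952
p = 5; digits c_i = Σ_j d_{ij}·5^j, 0 ≤ d_{ij} < 5:
  c_1 = 97 = 2·5^0 + 4·5^1 + 3·5^2
  c_2 = 3016 = 1·5^0 + 3·5^1 + 0·5^2 + 4·5^3 + 4·5^4
  c_3 = 952 = 2·5^0 + 0·5^1 + 3·5^2 + 2·5^3 + 1·5^4
Factor λ_0 = (2, 1, 2)
Factor λ_1 = (4, 3, 0)
Factor λ_2 = (3, 0, 3)
Factor λ_3 = (0, 4, 2)
Factor λ_4 = (0, 4, 1)

((2, 1, 2), (4, 3, 0), (3, 0, 3), (0, 4, 2), (0, 4, 1))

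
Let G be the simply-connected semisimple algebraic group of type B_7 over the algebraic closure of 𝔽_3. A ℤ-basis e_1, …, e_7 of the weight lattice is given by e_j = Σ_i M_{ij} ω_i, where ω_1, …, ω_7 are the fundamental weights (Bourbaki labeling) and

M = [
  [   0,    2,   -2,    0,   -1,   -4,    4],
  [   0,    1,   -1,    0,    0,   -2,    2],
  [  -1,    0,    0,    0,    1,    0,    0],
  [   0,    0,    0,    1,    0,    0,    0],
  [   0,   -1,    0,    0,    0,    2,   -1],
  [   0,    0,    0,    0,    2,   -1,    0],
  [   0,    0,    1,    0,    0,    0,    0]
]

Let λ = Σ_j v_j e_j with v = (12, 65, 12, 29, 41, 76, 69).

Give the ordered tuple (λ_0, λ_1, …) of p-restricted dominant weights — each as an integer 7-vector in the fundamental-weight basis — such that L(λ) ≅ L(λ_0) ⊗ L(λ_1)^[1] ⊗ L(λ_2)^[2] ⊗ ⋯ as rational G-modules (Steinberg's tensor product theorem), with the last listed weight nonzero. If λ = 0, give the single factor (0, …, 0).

((1, 0, 2, 2, 0, 0, 0), (0, 1, 0, 0, 0, 2, 1), (1, 1, 0, 0, 2, 0, 1), (1, 1, 1, 1, 0, 0, 0))

Converting to the ω-basis (c_i = row i of M dotted with v = (12, 65, 12, 29, 41, 76, 69)):
  c_1 = 0·12 + 2·65 + (-2)·(12) + 0·29 + (-1)·(41) + (-4)·(76) + 4·69 = 37
  c_2 = 0·12 + 1·65 + (-1)·(12) + 0·29 + 0·41 + (-2)·(76) + 2·69 = 39
  c_3 = (-1)·(12) + 0·65 + 0·12 + 0·29 + 1·41 + 0·76 + 0·69 = 29
  c_4 = 0·12 + 0·65 + 0·12 + 1·29 + 0·41 + 0·76 + 0·69 = 29
  c_5 = 0·12 + (-1)·(65) + 0·12 + 0·29 + 0·41 + 2·76 + (-1)·(69) = 18
  c_6 = 0·12 + 0·65 + 0·12 + 0·29 + 2·41 + (-1)·(76) + 0·69 = 6
  c_7 = 0·12 + 0·65 + 1·12 + 0·29 + 0·41 + 0·76 + 0·69 = 12
Base-3 expansion of each c_i:
  c_1 = 37 = 1·3^0 + 0·3^1 + 1·3^2 + 1·3^3
  c_2 = 39 = 0·3^0 + 1·3^1 + 1·3^2 + 1·3^3
  c_3 = 29 = 2·3^0 + 0·3^1 + 0·3^2 + 1·3^3
  c_4 = 29 = 2·3^0 + 0·3^1 + 0·3^2 + 1·3^3
  c_5 = 18 = 0·3^0 + 0·3^1 + 2·3^2
  c_6 = 6 = 0·3^0 + 2·3^1
  c_7 = 12 = 0·3^0 + 1·3^1 + 1·3^2
p-restricted factor λ_0 = (1, 0, 2, 2, 0, 0, 0)
p-restricted factor λ_1 = (0, 1, 0, 0, 0, 2, 1)
p-restricted factor λ_2 = (1, 1, 0, 0, 2, 0, 1)
p-restricted factor λ_3 = (1, 1, 1, 1, 0, 0, 0)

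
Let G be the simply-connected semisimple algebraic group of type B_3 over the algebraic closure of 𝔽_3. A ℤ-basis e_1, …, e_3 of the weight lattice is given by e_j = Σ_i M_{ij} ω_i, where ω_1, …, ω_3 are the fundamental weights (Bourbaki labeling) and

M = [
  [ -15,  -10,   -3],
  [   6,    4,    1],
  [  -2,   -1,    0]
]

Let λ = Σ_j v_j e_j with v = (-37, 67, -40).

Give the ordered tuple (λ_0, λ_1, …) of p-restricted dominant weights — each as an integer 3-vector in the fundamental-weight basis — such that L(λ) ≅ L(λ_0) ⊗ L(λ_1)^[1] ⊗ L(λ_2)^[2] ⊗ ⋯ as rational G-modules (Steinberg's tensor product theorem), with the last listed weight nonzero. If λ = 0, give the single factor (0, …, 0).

((2, 0, 1), (1, 2, 2))

In the fundamental-weight basis, λ has coordinates c = M·v (v = (-37, 67, -40)):
  c_1 = -15*-37 + -10*67 + -3*-40 = 5
  c_2 = 6*-37 + 4*67 + 1*-40 = 6
  c_3 = -2*-37 + -1*67 + 0*-40 = 7
p = 3; digits c_i = Σ_j d_{ij}·3^j, 0 ≤ d_{ij} < 3:
  c_1 = 5 = 2·3^0 + 1·3^1
  c_2 = 6 = 0·3^0 + 2·3^1
  c_3 = 7 = 1·3^0 + 2·3^1
p-restricted factor λ_0 = (2, 0, 1)
p-restricted factor λ_1 = (1, 2, 2)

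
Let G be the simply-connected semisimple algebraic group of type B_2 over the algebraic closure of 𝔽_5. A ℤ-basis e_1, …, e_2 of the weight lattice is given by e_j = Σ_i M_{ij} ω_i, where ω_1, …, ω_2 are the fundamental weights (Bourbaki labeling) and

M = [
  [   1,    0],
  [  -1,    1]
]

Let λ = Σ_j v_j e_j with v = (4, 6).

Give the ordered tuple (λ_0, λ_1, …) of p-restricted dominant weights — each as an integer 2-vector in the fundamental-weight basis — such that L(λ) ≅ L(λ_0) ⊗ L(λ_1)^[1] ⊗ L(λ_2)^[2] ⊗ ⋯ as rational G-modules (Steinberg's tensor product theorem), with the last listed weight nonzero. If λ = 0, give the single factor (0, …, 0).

((4, 2),)

In the fundamental-weight basis, λ has coordinates c = M·v (v = (4, 6)):
  c_1 = 1·4 + 0·6 = 4
  c_2 = (-1)·(4) + 1·6 = 2
Writing each c_i in base p = 5:
  c_1 = 4 = 4·5^0
  c_2 = 2 = 2·5^0
Factor λ_0 = (4, 2)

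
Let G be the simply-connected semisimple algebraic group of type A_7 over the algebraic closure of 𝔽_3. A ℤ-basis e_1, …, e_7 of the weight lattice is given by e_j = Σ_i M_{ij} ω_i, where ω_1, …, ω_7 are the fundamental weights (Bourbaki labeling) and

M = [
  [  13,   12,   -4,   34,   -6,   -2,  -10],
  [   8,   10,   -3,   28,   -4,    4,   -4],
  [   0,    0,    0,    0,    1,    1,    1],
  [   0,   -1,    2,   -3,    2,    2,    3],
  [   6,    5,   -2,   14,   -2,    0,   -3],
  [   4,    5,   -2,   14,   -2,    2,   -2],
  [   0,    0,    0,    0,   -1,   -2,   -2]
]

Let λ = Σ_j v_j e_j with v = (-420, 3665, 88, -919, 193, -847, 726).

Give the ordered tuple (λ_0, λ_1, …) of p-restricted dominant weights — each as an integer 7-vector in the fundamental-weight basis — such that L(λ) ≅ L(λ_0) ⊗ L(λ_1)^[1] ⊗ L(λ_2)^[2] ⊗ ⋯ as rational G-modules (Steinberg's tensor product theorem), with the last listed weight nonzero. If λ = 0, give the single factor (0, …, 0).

Compute c_i = Σ_j M_{ij} v_j with v = (-420, 3665, 88, -919, 193, -847, 726):
  c_1 = 13*-420 + 12*3665 + -4*88 + 34*-919 + -6*193 + -2*-847 + -10*726 = 198
  c_2 = 8*-420 + 10*3665 + -3*88 + 28*-919 + -4*193 + 4*-847 + -4*726 = 230
  c_3 = 0*-420 + 0*3665 + 0*88 + 0*-919 + 1*193 + 1*-847 + 1*726 = 72
  c_4 = 0*-420 + -1*3665 + 2*88 + -3*-919 + 2*193 + 2*-847 + 3*726 = 138
  c_5 = 6*-420 + 5*3665 + -2*88 + 14*-919 + -2*193 + 0*-847 + -3*726 = 199
  c_6 = 4*-420 + 5*3665 + -2*88 + 14*-919 + -2*193 + 2*-847 + -2*726 = 71
  c_7 = 0*-420 + 0*3665 + 0*88 + 0*-919 + -1*193 + -2*-847 + -2*726 = 49
Expand coordinatewise in base 3:
  c_1 = 198 = 0·3^0 + 0·3^1 + 1·3^2 + 1·3^3 + 2·3^4
  c_2 = 230 = 2·3^0 + 1·3^1 + 1·3^2 + 2·3^3 + 2·3^4
  c_3 = 72 = 0·3^0 + 0·3^1 + 2·3^2 + 2·3^3
  c_4 = 138 = 0·3^0 + 1·3^1 + 0·3^2 + 2·3^3 + 1·3^4
  c_5 = 199 = 1·3^0 + 0·3^1 + 1·3^2 + 1·3^3 + 2·3^4
  c_6 = 71 = 2·3^0 + 2·3^1 + 1·3^2 + 2·3^3
  c_7 = 49 = 1·3^0 + 1·3^1 + 2·3^2 + 1·3^3
Factor λ_0 = (0, 2, 0, 0, 1, 2, 1)
Factor λ_1 = (0, 1, 0, 1, 0, 2, 1)
Factor λ_2 = (1, 1, 2, 0, 1, 1, 2)
Factor λ_3 = (1, 2, 2, 2, 1, 2, 1)
Factor λ_4 = (2, 2, 0, 1, 2, 0, 0)

((0, 2, 0, 0, 1, 2, 1), (0, 1, 0, 1, 0, 2, 1), (1, 1, 2, 0, 1, 1, 2), (1, 2, 2, 2, 1, 2, 1), (2, 2, 0, 1, 2, 0, 0))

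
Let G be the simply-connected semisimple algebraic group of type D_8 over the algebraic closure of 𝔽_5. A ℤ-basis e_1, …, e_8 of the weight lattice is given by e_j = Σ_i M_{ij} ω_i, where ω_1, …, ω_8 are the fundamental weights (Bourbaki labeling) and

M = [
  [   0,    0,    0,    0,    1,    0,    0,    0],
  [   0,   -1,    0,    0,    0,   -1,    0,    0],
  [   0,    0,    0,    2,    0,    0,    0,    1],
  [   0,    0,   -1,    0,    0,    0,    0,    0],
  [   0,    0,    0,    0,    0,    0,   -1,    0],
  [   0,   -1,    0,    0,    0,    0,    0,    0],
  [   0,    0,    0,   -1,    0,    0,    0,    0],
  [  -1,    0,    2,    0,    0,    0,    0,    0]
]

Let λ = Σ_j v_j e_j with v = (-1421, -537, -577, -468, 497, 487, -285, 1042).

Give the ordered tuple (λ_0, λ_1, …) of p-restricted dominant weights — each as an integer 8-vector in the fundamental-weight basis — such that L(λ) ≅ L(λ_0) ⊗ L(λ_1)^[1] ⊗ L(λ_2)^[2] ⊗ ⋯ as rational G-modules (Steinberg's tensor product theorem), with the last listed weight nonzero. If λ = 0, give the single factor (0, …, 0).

ω-coordinates c = M·v, v = (-1421, -537, -577, -468, 497, 487, -285, 1042):
  c_1 = (0)·(-1421) + (0)·(-537) + (0)·(-577) + (0)·(-468) + (1)·(497) + (0)·(487) + (0)·(-285) + (0)·(1042) = 497
  c_2 = (0)·(-1421) + (-1)·(-537) + (0)·(-577) + (0)·(-468) + (0)·(497) + (-1)·(487) + (0)·(-285) + (0)·(1042) = 50
  c_3 = (0)·(-1421) + (0)·(-537) + (0)·(-577) + (2)·(-468) + (0)·(497) + (0)·(487) + (0)·(-285) + (1)·(1042) = 106
  c_4 = (0)·(-1421) + (0)·(-537) + (-1)·(-577) + (0)·(-468) + (0)·(497) + (0)·(487) + (0)·(-285) + (0)·(1042) = 577
  c_5 = (0)·(-1421) + (0)·(-537) + (0)·(-577) + (0)·(-468) + (0)·(497) + (0)·(487) + (-1)·(-285) + (0)·(1042) = 285
  c_6 = (0)·(-1421) + (-1)·(-537) + (0)·(-577) + (0)·(-468) + (0)·(497) + (0)·(487) + (0)·(-285) + (0)·(1042) = 537
  c_7 = (0)·(-1421) + (0)·(-537) + (0)·(-577) + (-1)·(-468) + (0)·(497) + (0)·(487) + (0)·(-285) + (0)·(1042) = 468
  c_8 = (-1)·(-1421) + (0)·(-537) + (2)·(-577) + (0)·(-468) + (0)·(497) + (0)·(487) + (0)·(-285) + (0)·(1042) = 267
Expand coordinatewise in base 5:
  c_1 = 497 = 2·5^0 + 4·5^1 + 4·5^2 + 3·5^3
  c_2 = 50 = 0·5^0 + 0·5^1 + 2·5^2
  c_3 = 106 = 1·5^0 + 1·5^1 + 4·5^2
  c_4 = 577 = 2·5^0 + 0·5^1 + 3·5^2 + 4·5^3
  c_5 = 285 = 0·5^0 + 2·5^1 + 1·5^2 + 2·5^3
  c_6 = 537 = 2·5^0 + 2·5^1 + 1·5^2 + 4·5^3
  c_7 = 468 = 3·5^0 + 3·5^1 + 3·5^2 + 3·5^3
  c_8 = 267 = 2·5^0 + 3·5^1 + 0·5^2 + 2·5^3
p-restricted factor λ_0 = (2, 0, 1, 2, 0, 2, 3, 2)
p-restricted factor λ_1 = (4, 0, 1, 0, 2, 2, 3, 3)
p-restricted factor λ_2 = (4, 2, 4, 3, 1, 1, 3, 0)
p-restricted factor λ_3 = (3, 0, 0, 4, 2, 4, 3, 2)

((2, 0, 1, 2, 0, 2, 3, 2), (4, 0, 1, 0, 2, 2, 3, 3), (4, 2, 4, 3, 1, 1, 3, 0), (3, 0, 0, 4, 2, 4, 3, 2))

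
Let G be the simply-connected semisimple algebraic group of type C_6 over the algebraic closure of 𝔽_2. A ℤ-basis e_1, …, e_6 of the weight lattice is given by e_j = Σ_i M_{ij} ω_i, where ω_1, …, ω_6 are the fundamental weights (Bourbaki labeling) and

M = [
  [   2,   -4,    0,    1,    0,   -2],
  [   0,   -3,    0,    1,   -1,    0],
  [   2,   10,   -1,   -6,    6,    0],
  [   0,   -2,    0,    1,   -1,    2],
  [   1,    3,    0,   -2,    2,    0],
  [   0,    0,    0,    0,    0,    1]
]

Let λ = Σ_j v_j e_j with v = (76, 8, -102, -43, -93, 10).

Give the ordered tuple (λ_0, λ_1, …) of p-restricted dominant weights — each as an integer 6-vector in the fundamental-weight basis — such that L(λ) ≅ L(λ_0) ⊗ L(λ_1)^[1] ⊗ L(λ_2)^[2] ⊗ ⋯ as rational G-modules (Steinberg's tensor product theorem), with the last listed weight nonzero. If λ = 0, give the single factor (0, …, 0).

((1, 0, 0, 0, 0, 0), (0, 1, 1, 1, 0, 1), (0, 0, 0, 1, 0, 0), (1, 1, 0, 0, 0, 1), (1, 1, 0, 1, 0, 0), (1, 0, 1, 1, 0, 0))

Change of basis e → ω: c = M·v where v = (76, 8, -102, -43, -93, 10):
  c_1 = 2·76 + (-4)·(8) + (0)·(-102) + (1)·(-43) + (0)·(-93) + (-2)·(10) = 57
  c_2 = 0·76 + (-3)·(8) + (0)·(-102) + (1)·(-43) + (-1)·(-93) + 0·10 = 26
  c_3 = 2·76 + 10·8 + (-1)·(-102) + (-6)·(-43) + (6)·(-93) + 0·10 = 34
  c_4 = 0·76 + (-2)·(8) + (0)·(-102) + (1)·(-43) + (-1)·(-93) + 2·10 = 54
  c_5 = 1·76 + 3·8 + (0)·(-102) + (-2)·(-43) + (2)·(-93) + 0·10 = 0
  c_6 = 0·76 + 0·8 + (0)·(-102) + (0)·(-43) + (0)·(-93) + 1·10 = 10
Expand coordinatewise in base 2:
  c_1 = 57 = 1·2^0 + 0·2^1 + 0·2^2 + 1·2^3 + 1·2^4 + 1·2^5
  c_2 = 26 = 0·2^0 + 1·2^1 + 0·2^2 + 1·2^3 + 1·2^4
  c_3 = 34 = 0·2^0 + 1·2^1 + 0·2^2 + 0·2^3 + 0·2^4 + 1·2^5
  c_4 = 54 = 0·2^0 + 1·2^1 + 1·2^2 + 0·2^3 + 1·2^4 + 1·2^5
  c_5 = 0
  c_6 = 10 = 0·2^0 + 1·2^1 + 0·2^2 + 1·2^3
λ_0 = (1, 0, 0, 0, 0, 0)
λ_1 = (0, 1, 1, 1, 0, 1)
λ_2 = (0, 0, 0, 1, 0, 0)
λ_3 = (1, 1, 0, 0, 0, 1)
λ_4 = (1, 1, 0, 1, 0, 0)
λ_5 = (1, 0, 1, 1, 0, 0)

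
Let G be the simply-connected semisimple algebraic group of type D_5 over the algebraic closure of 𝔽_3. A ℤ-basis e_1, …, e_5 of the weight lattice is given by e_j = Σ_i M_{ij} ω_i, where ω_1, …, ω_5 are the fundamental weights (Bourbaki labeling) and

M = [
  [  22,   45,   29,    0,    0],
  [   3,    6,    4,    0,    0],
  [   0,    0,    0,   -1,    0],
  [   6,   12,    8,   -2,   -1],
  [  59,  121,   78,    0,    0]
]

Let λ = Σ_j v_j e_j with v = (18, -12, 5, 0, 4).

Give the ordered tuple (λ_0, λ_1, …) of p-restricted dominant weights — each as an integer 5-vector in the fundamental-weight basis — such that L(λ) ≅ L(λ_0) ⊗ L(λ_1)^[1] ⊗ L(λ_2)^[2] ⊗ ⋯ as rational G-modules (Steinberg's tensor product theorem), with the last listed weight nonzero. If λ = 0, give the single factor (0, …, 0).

ω-coordinates c = M·v, v = (18, -12, 5, 0, 4):
  c_1 = (22)·(18) + (45)·(-12) + (29)·(5) + (0)·(0) + (0)·(4) = 1
  c_2 = (3)·(18) + (6)·(-12) + (4)·(5) + (0)·(0) + (0)·(4) = 2
  c_3 = (0)·(18) + (0)·(-12) + (0)·(5) + (-1)·(0) + (0)·(4) = 0
  c_4 = (6)·(18) + (12)·(-12) + (8)·(5) + (-2)·(0) + (-1)·(4) = 0
  c_5 = (59)·(18) + (121)·(-12) + (78)·(5) + (0)·(0) + (0)·(4) = 0
Base-3 expansion of each c_i:
  c_1 = 1 = 1·3^0
  c_2 = 2 = 2·3^0
  c_3 = 0
  c_4 = 0
  c_5 = 0
λ_0 = (1, 2, 0, 0, 0)

((1, 2, 0, 0, 0),)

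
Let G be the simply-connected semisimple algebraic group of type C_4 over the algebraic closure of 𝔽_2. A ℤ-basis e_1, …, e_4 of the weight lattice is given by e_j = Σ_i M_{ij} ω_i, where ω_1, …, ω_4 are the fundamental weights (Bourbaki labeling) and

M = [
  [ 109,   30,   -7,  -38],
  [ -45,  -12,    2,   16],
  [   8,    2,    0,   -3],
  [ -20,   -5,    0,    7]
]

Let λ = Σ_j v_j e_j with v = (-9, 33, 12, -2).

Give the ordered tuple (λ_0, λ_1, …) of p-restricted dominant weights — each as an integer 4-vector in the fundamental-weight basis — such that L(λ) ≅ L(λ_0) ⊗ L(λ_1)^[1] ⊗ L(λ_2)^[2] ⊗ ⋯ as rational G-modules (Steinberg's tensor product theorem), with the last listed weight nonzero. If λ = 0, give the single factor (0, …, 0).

Compute c_i = Σ_j M_{ij} v_j with v = (-9, 33, 12, -2):
  c_1 = (109)·(-9) + (30)·(33) + (-7)·(12) + (-38)·(-2) = 1
  c_2 = (-45)·(-9) + (-12)·(33) + (2)·(12) + (16)·(-2) = 1
  c_3 = (8)·(-9) + (2)·(33) + (0)·(12) + (-3)·(-2) = 0
  c_4 = (-20)·(-9) + (-5)·(33) + (0)·(12) + (7)·(-2) = 1
Base-2 expansion of each c_i:
  c_1 = 1 = 1·2^0
  c_2 = 1 = 1·2^0
  c_3 = 0
  c_4 = 1 = 1·2^0
p-restricted factor λ_0 = (1, 1, 0, 1)

((1, 1, 0, 1),)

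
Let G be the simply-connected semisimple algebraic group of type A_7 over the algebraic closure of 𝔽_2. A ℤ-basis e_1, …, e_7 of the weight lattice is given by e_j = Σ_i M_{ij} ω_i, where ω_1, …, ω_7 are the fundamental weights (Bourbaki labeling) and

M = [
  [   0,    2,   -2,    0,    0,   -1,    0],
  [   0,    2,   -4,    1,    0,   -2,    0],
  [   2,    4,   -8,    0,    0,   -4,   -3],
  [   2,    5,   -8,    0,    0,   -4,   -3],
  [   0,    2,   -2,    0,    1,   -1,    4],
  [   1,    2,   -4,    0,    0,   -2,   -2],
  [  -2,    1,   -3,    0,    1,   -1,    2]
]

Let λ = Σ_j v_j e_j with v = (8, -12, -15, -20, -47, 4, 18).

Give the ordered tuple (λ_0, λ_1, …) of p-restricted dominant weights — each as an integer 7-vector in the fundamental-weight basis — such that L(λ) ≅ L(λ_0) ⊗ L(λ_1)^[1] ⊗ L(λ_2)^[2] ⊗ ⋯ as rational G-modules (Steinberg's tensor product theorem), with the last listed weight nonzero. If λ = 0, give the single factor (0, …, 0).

Converting to the ω-basis (c_i = row i of M dotted with v = (8, -12, -15, -20, -47, 4, 18)):
  c_1 = (0)·(8) + (2)·(-12) + (-2)·(-15) + (0)·(-20) + (0)·(-47) + (-1)·(4) + (0)·(18) = 2
  c_2 = (0)·(8) + (2)·(-12) + (-4)·(-15) + (1)·(-20) + (0)·(-47) + (-2)·(4) + (0)·(18) = 8
  c_3 = (2)·(8) + (4)·(-12) + (-8)·(-15) + (0)·(-20) + (0)·(-47) + (-4)·(4) + (-3)·(18) = 18
  c_4 = (2)·(8) + (5)·(-12) + (-8)·(-15) + (0)·(-20) + (0)·(-47) + (-4)·(4) + (-3)·(18) = 6
  c_5 = (0)·(8) + (2)·(-12) + (-2)·(-15) + (0)·(-20) + (1)·(-47) + (-1)·(4) + (4)·(18) = 27
  c_6 = (1)·(8) + (2)·(-12) + (-4)·(-15) + (0)·(-20) + (0)·(-47) + (-2)·(4) + (-2)·(18) = 0
  c_7 = (-2)·(8) + (1)·(-12) + (-3)·(-15) + (0)·(-20) + (1)·(-47) + (-1)·(4) + (2)·(18) = 2
Writing each c_i in base p = 2:
  c_1 = 2 = 0·2^0 + 1·2^1
  c_2 = 8 = 0·2^0 + 0·2^1 + 0·2^2 + 1·2^3
  c_3 = 18 = 0·2^0 + 1·2^1 + 0·2^2 + 0·2^3 + 1·2^4
  c_4 = 6 = 0·2^0 + 1·2^1 + 1·2^2
  c_5 = 27 = 1·2^0 + 1·2^1 + 0·2^2 + 1·2^3 + 1·2^4
  c_6 = 0
  c_7 = 2 = 0·2^0 + 1·2^1
λ_0 = (0, 0, 0, 0, 1, 0, 0)
λ_1 = (1, 0, 1, 1, 1, 0, 1)
λ_2 = (0, 0, 0, 1, 0, 0, 0)
λ_3 = (0, 1, 0, 0, 1, 0, 0)
λ_4 = (0, 0, 1, 0, 1, 0, 0)

((0, 0, 0, 0, 1, 0, 0), (1, 0, 1, 1, 1, 0, 1), (0, 0, 0, 1, 0, 0, 0), (0, 1, 0, 0, 1, 0, 0), (0, 0, 1, 0, 1, 0, 0))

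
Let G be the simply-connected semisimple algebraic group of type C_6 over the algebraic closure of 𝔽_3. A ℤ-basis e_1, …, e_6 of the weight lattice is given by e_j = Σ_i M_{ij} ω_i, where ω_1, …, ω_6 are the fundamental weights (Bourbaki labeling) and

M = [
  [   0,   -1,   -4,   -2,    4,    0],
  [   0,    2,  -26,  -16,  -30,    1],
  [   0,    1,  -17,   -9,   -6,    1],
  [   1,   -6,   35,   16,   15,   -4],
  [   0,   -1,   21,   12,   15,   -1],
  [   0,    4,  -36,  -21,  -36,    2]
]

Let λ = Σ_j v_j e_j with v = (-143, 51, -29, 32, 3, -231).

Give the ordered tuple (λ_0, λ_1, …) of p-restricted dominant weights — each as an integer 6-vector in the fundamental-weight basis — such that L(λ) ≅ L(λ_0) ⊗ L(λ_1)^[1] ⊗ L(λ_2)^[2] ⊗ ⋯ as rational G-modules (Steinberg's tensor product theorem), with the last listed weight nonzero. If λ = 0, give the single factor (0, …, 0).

((1, 2, 1, 2, 0, 0), (1, 1, 2, 2, 0, 2), (1, 2, 0, 1, 0, 0))

Compute c_i = Σ_j M_{ij} v_j with v = (-143, 51, -29, 32, 3, -231):
  c_1 = (0)·(-143) + (-1)·(51) + (-4)·(-29) + (-2)·(32) + (4)·(3) + (0)·(-231) = 13
  c_2 = (0)·(-143) + (2)·(51) + (-26)·(-29) + (-16)·(32) + (-30)·(3) + (1)·(-231) = 23
  c_3 = (0)·(-143) + (1)·(51) + (-17)·(-29) + (-9)·(32) + (-6)·(3) + (1)·(-231) = 7
  c_4 = (1)·(-143) + (-6)·(51) + (35)·(-29) + (16)·(32) + (15)·(3) + (-4)·(-231) = 17
  c_5 = (0)·(-143) + (-1)·(51) + (21)·(-29) + (12)·(32) + (15)·(3) + (-1)·(-231) = 0
  c_6 = (0)·(-143) + (4)·(51) + (-36)·(-29) + (-21)·(32) + (-36)·(3) + (2)·(-231) = 6
Base-3 expansion of each c_i:
  c_1 = 13 = 1·3^0 + 1·3^1 + 1·3^2
  c_2 = 23 = 2·3^0 + 1·3^1 + 2·3^2
  c_3 = 7 = 1·3^0 + 2·3^1
  c_4 = 17 = 2·3^0 + 2·3^1 + 1·3^2
  c_5 = 0
  c_6 = 6 = 0·3^0 + 2·3^1
λ_0 = (1, 2, 1, 2, 0, 0)
λ_1 = (1, 1, 2, 2, 0, 2)
λ_2 = (1, 2, 0, 1, 0, 0)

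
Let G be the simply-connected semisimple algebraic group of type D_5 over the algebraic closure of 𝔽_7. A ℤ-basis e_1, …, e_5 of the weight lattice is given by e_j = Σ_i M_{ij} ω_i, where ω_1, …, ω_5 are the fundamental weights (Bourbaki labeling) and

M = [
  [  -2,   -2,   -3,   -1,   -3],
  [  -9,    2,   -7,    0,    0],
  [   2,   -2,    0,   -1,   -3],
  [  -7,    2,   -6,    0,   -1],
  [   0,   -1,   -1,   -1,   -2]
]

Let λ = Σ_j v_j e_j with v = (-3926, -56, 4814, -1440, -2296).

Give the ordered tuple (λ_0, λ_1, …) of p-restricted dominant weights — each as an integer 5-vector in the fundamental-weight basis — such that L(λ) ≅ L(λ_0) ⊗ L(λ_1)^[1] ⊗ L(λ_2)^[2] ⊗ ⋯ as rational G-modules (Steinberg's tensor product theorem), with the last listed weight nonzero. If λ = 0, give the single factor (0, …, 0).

Change of basis e → ω: c = M·v where v = (-3926, -56, 4814, -1440, -2296):
  c_1 = (-2)·(-3926) + (-2)·(-56) + (-3)·(4814) + (-1)·(-1440) + (-3)·(-2296) = 1850
  c_2 = (-9)·(-3926) + (2)·(-56) + (-7)·(4814) + (0)·(-1440) + (0)·(-2296) = 1524
  c_3 = (2)·(-3926) + (-2)·(-56) + (0)·(4814) + (-1)·(-1440) + (-3)·(-2296) = 588
  c_4 = (-7)·(-3926) + (2)·(-56) + (-6)·(4814) + (0)·(-1440) + (-1)·(-2296) = 782
  c_5 = (0)·(-3926) + (-1)·(-56) + (-1)·(4814) + (-1)·(-1440) + (-2)·(-2296) = 1274
Expand coordinatewise in base 7:
  c_1 = 1850 = 2·7^0 + 5·7^1 + 2·7^2 + 5·7^3
  c_2 = 1524 = 5·7^0 + 0·7^1 + 3·7^2 + 4·7^3
  c_3 = 588 = 0·7^0 + 0·7^1 + 5·7^2 + 1·7^3
  c_4 = 782 = 5·7^0 + 6·7^1 + 1·7^2 + 2·7^3
  c_5 = 1274 = 0·7^0 + 0·7^1 + 5·7^2 + 3·7^3
λ_0 = (2, 5, 0, 5, 0)
λ_1 = (5, 0, 0, 6, 0)
λ_2 = (2, 3, 5, 1, 5)
λ_3 = (5, 4, 1, 2, 3)

((2, 5, 0, 5, 0), (5, 0, 0, 6, 0), (2, 3, 5, 1, 5), (5, 4, 1, 2, 3))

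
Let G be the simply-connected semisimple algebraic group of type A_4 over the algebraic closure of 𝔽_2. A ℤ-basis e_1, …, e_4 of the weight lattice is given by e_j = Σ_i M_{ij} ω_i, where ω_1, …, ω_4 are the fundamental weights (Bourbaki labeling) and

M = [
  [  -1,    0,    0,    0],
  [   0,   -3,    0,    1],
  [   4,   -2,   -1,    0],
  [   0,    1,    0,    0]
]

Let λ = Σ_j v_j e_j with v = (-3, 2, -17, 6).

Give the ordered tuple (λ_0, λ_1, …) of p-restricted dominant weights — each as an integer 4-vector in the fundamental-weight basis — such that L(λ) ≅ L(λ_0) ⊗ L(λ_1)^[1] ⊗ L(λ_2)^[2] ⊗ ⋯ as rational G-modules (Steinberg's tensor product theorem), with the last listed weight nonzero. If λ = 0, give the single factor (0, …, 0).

Converting to the ω-basis (c_i = row i of M dotted with v = (-3, 2, -17, 6)):
  c_1 = -1*-3 + 0*2 + 0*-17 + 0*6 = 3
  c_2 = 0*-3 + -3*2 + 0*-17 + 1*6 = 0
  c_3 = 4*-3 + -2*2 + -1*-17 + 0*6 = 1
  c_4 = 0*-3 + 1*2 + 0*-17 + 0*6 = 2
Expand coordinatewise in base 2:
  c_1 = 3 = 1·2^0 + 1·2^1
  c_2 = 0
  c_3 = 1 = 1·2^0
  c_4 = 2 = 0·2^0 + 1·2^1
p-restricted factor λ_0 = (1, 0, 1, 0)
p-restricted factor λ_1 = (1, 0, 0, 1)

((1, 0, 1, 0), (1, 0, 0, 1))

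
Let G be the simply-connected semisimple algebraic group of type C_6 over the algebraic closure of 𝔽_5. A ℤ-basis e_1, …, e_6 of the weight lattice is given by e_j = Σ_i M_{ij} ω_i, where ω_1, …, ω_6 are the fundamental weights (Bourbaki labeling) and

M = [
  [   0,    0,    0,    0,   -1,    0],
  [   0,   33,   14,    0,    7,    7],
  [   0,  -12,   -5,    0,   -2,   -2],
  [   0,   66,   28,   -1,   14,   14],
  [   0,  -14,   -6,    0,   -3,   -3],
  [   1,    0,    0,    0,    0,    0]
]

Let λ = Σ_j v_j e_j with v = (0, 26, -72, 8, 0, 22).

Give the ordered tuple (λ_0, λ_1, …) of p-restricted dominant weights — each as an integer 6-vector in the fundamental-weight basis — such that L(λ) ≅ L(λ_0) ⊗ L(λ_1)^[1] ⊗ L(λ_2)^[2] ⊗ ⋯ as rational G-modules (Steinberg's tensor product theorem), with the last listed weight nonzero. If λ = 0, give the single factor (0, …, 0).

Change of basis e → ω: c = M·v where v = (0, 26, -72, 8, 0, 22):
  c_1 = (0)·(0) + (0)·(26) + (0)·(-72) + (0)·(8) + (-1)·(0) + (0)·(22) = 0
  c_2 = (0)·(0) + (33)·(26) + (14)·(-72) + (0)·(8) + (7)·(0) + (7)·(22) = 4
  c_3 = (0)·(0) + (-12)·(26) + (-5)·(-72) + (0)·(8) + (-2)·(0) + (-2)·(22) = 4
  c_4 = (0)·(0) + (66)·(26) + (28)·(-72) + (-1)·(8) + (14)·(0) + (14)·(22) = 0
  c_5 = (0)·(0) + (-14)·(26) + (-6)·(-72) + (0)·(8) + (-3)·(0) + (-3)·(22) = 2
  c_6 = (1)·(0) + (0)·(26) + (0)·(-72) + (0)·(8) + (0)·(0) + (0)·(22) = 0
Writing each c_i in base p = 5:
  c_1 = 0
  c_2 = 4 = 4·5^0
  c_3 = 4 = 4·5^0
  c_4 = 0
  c_5 = 2 = 2·5^0
  c_6 = 0
p-restricted factor λ_0 = (0, 4, 4, 0, 2, 0)

((0, 4, 4, 0, 2, 0),)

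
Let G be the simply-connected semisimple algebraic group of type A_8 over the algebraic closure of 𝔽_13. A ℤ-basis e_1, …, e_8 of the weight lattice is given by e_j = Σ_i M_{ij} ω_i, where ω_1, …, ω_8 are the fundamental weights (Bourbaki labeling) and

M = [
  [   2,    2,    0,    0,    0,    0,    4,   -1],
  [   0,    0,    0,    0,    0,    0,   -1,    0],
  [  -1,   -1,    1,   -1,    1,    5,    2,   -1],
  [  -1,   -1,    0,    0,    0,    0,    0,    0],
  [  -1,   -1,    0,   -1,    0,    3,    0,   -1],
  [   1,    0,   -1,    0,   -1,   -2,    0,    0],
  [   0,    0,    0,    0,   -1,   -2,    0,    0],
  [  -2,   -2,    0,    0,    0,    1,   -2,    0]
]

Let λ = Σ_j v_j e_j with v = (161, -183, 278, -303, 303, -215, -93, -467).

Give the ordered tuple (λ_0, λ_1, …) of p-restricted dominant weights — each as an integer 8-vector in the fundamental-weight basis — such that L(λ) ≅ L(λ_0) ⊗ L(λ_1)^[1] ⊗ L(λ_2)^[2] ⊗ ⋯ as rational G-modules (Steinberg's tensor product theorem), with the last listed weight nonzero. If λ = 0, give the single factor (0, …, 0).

((12, 2, 8, 9, 4, 10, 10, 2), (3, 7, 8, 1, 11, 0, 9, 1))

ω-coordinates c = M·v, v = (161, -183, 278, -303, 303, -215, -93, -467):
  c_1 = 2·161 + (2)·(-183) + 0·278 + (0)·(-303) + 0·303 + (0)·(-215) + (4)·(-93) + (-1)·(-467) = 51
  c_2 = 0·161 + (0)·(-183) + 0·278 + (0)·(-303) + 0·303 + (0)·(-215) + (-1)·(-93) + (0)·(-467) = 93
  c_3 = (-1)·(161) + (-1)·(-183) + 1·278 + (-1)·(-303) + 1·303 + (5)·(-215) + (2)·(-93) + (-1)·(-467) = 112
  c_4 = (-1)·(161) + (-1)·(-183) + 0·278 + (0)·(-303) + 0·303 + (0)·(-215) + (0)·(-93) + (0)·(-467) = 22
  c_5 = (-1)·(161) + (-1)·(-183) + 0·278 + (-1)·(-303) + 0·303 + (3)·(-215) + (0)·(-93) + (-1)·(-467) = 147
  c_6 = 1·161 + (0)·(-183) + (-1)·(278) + (0)·(-303) + (-1)·(303) + (-2)·(-215) + (0)·(-93) + (0)·(-467) = 10
  c_7 = 0·161 + (0)·(-183) + 0·278 + (0)·(-303) + (-1)·(303) + (-2)·(-215) + (0)·(-93) + (0)·(-467) = 127
  c_8 = (-2)·(161) + (-2)·(-183) + 0·278 + (0)·(-303) + 0·303 + (1)·(-215) + (-2)·(-93) + (0)·(-467) = 15
Writing each c_i in base p = 13:
  c_1 = 51 = 12·13^0 + 3·13^1
  c_2 = 93 = 2·13^0 + 7·13^1
  c_3 = 112 = 8·13^0 + 8·13^1
  c_4 = 22 = 9·13^0 + 1·13^1
  c_5 = 147 = 4·13^0 + 11·13^1
  c_6 = 10 = 10·13^0
  c_7 = 127 = 10·13^0 + 9·13^1
  c_8 = 15 = 2·13^0 + 1·13^1
p-restricted factor λ_0 = (12, 2, 8, 9, 4, 10, 10, 2)
p-restricted factor λ_1 = (3, 7, 8, 1, 11, 0, 9, 1)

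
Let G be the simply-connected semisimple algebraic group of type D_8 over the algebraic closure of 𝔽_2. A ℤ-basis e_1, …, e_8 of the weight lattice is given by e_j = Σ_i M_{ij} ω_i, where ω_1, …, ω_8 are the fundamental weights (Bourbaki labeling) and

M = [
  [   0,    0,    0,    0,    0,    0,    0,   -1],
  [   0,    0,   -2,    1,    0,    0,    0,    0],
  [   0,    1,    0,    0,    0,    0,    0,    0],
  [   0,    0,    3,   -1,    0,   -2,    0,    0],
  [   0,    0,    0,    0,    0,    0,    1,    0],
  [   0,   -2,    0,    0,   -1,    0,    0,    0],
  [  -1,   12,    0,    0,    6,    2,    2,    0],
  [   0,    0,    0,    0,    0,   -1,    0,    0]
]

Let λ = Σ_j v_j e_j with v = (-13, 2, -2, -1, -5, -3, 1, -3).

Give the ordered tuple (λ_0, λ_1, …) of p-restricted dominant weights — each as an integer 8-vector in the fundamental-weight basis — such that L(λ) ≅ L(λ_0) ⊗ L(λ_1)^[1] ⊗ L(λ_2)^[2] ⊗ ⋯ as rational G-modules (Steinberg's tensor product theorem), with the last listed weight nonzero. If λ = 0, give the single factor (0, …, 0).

((1, 1, 0, 1, 1, 1, 1, 1), (1, 1, 1, 0, 0, 0, 1, 1))

In the fundamental-weight basis, λ has coordinates c = M·v (v = (-13, 2, -2, -1, -5, -3, 1, -3)):
  c_1 = (0)·(-13) + (0)·(2) + (0)·(-2) + (0)·(-1) + (0)·(-5) + (0)·(-3) + (0)·(1) + (-1)·(-3) = 3
  c_2 = (0)·(-13) + (0)·(2) + (-2)·(-2) + (1)·(-1) + (0)·(-5) + (0)·(-3) + (0)·(1) + (0)·(-3) = 3
  c_3 = (0)·(-13) + (1)·(2) + (0)·(-2) + (0)·(-1) + (0)·(-5) + (0)·(-3) + (0)·(1) + (0)·(-3) = 2
  c_4 = (0)·(-13) + (0)·(2) + (3)·(-2) + (-1)·(-1) + (0)·(-5) + (-2)·(-3) + (0)·(1) + (0)·(-3) = 1
  c_5 = (0)·(-13) + (0)·(2) + (0)·(-2) + (0)·(-1) + (0)·(-5) + (0)·(-3) + (1)·(1) + (0)·(-3) = 1
  c_6 = (0)·(-13) + (-2)·(2) + (0)·(-2) + (0)·(-1) + (-1)·(-5) + (0)·(-3) + (0)·(1) + (0)·(-3) = 1
  c_7 = (-1)·(-13) + (12)·(2) + (0)·(-2) + (0)·(-1) + (6)·(-5) + (2)·(-3) + (2)·(1) + (0)·(-3) = 3
  c_8 = (0)·(-13) + (0)·(2) + (0)·(-2) + (0)·(-1) + (0)·(-5) + (-1)·(-3) + (0)·(1) + (0)·(-3) = 3
Writing each c_i in base p = 2:
  c_1 = 3 = 1·2^0 + 1·2^1
  c_2 = 3 = 1·2^0 + 1·2^1
  c_3 = 2 = 0·2^0 + 1·2^1
  c_4 = 1 = 1·2^0
  c_5 = 1 = 1·2^0
  c_6 = 1 = 1·2^0
  c_7 = 3 = 1·2^0 + 1·2^1
  c_8 = 3 = 1·2^0 + 1·2^1
p-restricted factor λ_0 = (1, 1, 0, 1, 1, 1, 1, 1)
p-restricted factor λ_1 = (1, 1, 1, 0, 0, 0, 1, 1)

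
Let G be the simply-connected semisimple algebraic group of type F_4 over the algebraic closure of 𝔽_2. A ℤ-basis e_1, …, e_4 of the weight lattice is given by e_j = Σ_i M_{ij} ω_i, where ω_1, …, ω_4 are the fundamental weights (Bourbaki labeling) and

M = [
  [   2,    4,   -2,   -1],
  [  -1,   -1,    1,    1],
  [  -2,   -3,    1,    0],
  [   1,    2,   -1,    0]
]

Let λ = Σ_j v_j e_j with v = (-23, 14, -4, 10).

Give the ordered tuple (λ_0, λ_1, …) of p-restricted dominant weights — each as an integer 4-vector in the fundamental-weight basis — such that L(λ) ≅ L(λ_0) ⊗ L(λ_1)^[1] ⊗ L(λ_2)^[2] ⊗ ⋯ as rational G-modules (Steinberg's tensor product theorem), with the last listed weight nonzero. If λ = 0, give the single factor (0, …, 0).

((0, 1, 0, 1), (0, 1, 0, 0), (0, 1, 0, 0), (1, 1, 0, 1))

ω-coordinates c = M·v, v = (-23, 14, -4, 10):
  c_1 = (2)·(-23) + 4·14 + (-2)·(-4) + (-1)·(10) = 8
  c_2 = (-1)·(-23) + (-1)·(14) + (1)·(-4) + 1·10 = 15
  c_3 = (-2)·(-23) + (-3)·(14) + (1)·(-4) + 0·10 = 0
  c_4 = (1)·(-23) + 2·14 + (-1)·(-4) + 0·10 = 9
Base-2 expansion of each c_i:
  c_1 = 8 = 0·2^0 + 0·2^1 + 0·2^2 + 1·2^3
  c_2 = 15 = 1·2^0 + 1·2^1 + 1·2^2 + 1·2^3
  c_3 = 0
  c_4 = 9 = 1·2^0 + 0·2^1 + 0·2^2 + 1·2^3
λ_0 = (0, 1, 0, 1)
λ_1 = (0, 1, 0, 0)
λ_2 = (0, 1, 0, 0)
λ_3 = (1, 1, 0, 1)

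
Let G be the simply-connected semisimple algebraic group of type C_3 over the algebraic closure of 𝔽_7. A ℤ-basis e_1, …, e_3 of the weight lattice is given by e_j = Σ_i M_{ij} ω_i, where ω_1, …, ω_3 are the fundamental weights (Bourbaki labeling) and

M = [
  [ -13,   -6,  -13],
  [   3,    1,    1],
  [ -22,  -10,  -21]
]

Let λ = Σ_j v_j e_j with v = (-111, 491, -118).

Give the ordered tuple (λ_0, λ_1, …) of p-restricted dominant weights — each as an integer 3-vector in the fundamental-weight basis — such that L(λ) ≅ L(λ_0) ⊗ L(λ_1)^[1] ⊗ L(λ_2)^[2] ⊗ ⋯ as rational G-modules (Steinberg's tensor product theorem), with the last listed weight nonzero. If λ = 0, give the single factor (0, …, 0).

((3, 5, 3), (4, 5, 1))

ω-coordinates c = M·v, v = (-111, 491, -118):
  c_1 = (-13)·(-111) + (-6)·(491) + (-13)·(-118) = 31
  c_2 = (3)·(-111) + 1·491 + (1)·(-118) = 40
  c_3 = (-22)·(-111) + (-10)·(491) + (-21)·(-118) = 10
Expand coordinatewise in base 7:
  c_1 = 31 = 3·7^0 + 4·7^1
  c_2 = 40 = 5·7^0 + 5·7^1
  c_3 = 10 = 3·7^0 + 1·7^1
p-restricted factor λ_0 = (3, 5, 3)
p-restricted factor λ_1 = (4, 5, 1)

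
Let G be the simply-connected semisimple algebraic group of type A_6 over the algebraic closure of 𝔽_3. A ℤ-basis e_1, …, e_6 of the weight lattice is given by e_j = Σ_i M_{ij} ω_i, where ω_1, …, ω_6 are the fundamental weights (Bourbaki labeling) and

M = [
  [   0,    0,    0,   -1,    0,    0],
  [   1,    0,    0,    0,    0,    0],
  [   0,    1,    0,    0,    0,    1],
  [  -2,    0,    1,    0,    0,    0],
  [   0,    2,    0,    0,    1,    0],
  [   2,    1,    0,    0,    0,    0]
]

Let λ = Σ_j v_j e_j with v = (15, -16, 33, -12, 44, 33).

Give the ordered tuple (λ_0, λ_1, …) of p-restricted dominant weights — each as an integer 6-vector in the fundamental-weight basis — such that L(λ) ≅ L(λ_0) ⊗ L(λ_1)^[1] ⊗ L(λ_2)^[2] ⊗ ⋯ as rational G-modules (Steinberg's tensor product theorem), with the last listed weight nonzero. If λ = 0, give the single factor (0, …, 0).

((0, 0, 2, 0, 0, 2), (1, 2, 2, 1, 1, 1), (1, 1, 1, 0, 1, 1))

ω-coordinates c = M·v, v = (15, -16, 33, -12, 44, 33):
  c_1 = 0·15 + (0)·(-16) + 0·33 + (-1)·(-12) + 0·44 + 0·33 = 12
  c_2 = 1·15 + (0)·(-16) + 0·33 + (0)·(-12) + 0·44 + 0·33 = 15
  c_3 = 0·15 + (1)·(-16) + 0·33 + (0)·(-12) + 0·44 + 1·33 = 17
  c_4 = (-2)·(15) + (0)·(-16) + 1·33 + (0)·(-12) + 0·44 + 0·33 = 3
  c_5 = 0·15 + (2)·(-16) + 0·33 + (0)·(-12) + 1·44 + 0·33 = 12
  c_6 = 2·15 + (1)·(-16) + 0·33 + (0)·(-12) + 0·44 + 0·33 = 14
p = 3; digits c_i = Σ_j d_{ij}·3^j, 0 ≤ d_{ij} < 3:
  c_1 = 12 = 0·3^0 + 1·3^1 + 1·3^2
  c_2 = 15 = 0·3^0 + 2·3^1 + 1·3^2
  c_3 = 17 = 2·3^0 + 2·3^1 + 1·3^2
  c_4 = 3 = 0·3^0 + 1·3^1
  c_5 = 12 = 0·3^0 + 1·3^1 + 1·3^2
  c_6 = 14 = 2·3^0 + 1·3^1 + 1·3^2
Factor λ_0 = (0, 0, 2, 0, 0, 2)
Factor λ_1 = (1, 2, 2, 1, 1, 1)
Factor λ_2 = (1, 1, 1, 0, 1, 1)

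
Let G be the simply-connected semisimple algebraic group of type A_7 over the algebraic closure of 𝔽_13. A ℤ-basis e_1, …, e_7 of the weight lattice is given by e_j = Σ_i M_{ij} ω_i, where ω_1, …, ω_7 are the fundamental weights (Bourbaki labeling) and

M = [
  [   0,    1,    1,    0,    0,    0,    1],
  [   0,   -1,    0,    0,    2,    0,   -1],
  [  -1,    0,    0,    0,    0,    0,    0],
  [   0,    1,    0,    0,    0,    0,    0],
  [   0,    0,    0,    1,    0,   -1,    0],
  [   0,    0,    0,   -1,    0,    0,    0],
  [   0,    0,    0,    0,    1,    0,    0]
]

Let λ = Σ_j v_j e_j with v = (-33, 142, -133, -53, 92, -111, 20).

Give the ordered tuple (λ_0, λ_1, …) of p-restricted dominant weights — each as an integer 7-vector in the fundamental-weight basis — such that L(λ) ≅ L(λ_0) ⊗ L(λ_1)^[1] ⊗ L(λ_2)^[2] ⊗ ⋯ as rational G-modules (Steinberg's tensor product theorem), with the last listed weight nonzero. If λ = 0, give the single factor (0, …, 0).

((3, 9, 7, 12, 6, 1, 1), (2, 1, 2, 10, 4, 4, 7))

Change of basis e → ω: c = M·v where v = (-33, 142, -133, -53, 92, -111, 20):
  c_1 = (0)·(-33) + 1·142 + (1)·(-133) + (0)·(-53) + 0·92 + (0)·(-111) + 1·20 = 29
  c_2 = (0)·(-33) + (-1)·(142) + (0)·(-133) + (0)·(-53) + 2·92 + (0)·(-111) + (-1)·(20) = 22
  c_3 = (-1)·(-33) + 0·142 + (0)·(-133) + (0)·(-53) + 0·92 + (0)·(-111) + 0·20 = 33
  c_4 = (0)·(-33) + 1·142 + (0)·(-133) + (0)·(-53) + 0·92 + (0)·(-111) + 0·20 = 142
  c_5 = (0)·(-33) + 0·142 + (0)·(-133) + (1)·(-53) + 0·92 + (-1)·(-111) + 0·20 = 58
  c_6 = (0)·(-33) + 0·142 + (0)·(-133) + (-1)·(-53) + 0·92 + (0)·(-111) + 0·20 = 53
  c_7 = (0)·(-33) + 0·142 + (0)·(-133) + (0)·(-53) + 1·92 + (0)·(-111) + 0·20 = 92
Base-13 expansion of each c_i:
  c_1 = 29 = 3·13^0 + 2·13^1
  c_2 = 22 = 9·13^0 + 1·13^1
  c_3 = 33 = 7·13^0 + 2·13^1
  c_4 = 142 = 12·13^0 + 10·13^1
  c_5 = 58 = 6·13^0 + 4·13^1
  c_6 = 53 = 1·13^0 + 4·13^1
  c_7 = 92 = 1·13^0 + 7·13^1
λ_0 = (3, 9, 7, 12, 6, 1, 1)
λ_1 = (2, 1, 2, 10, 4, 4, 7)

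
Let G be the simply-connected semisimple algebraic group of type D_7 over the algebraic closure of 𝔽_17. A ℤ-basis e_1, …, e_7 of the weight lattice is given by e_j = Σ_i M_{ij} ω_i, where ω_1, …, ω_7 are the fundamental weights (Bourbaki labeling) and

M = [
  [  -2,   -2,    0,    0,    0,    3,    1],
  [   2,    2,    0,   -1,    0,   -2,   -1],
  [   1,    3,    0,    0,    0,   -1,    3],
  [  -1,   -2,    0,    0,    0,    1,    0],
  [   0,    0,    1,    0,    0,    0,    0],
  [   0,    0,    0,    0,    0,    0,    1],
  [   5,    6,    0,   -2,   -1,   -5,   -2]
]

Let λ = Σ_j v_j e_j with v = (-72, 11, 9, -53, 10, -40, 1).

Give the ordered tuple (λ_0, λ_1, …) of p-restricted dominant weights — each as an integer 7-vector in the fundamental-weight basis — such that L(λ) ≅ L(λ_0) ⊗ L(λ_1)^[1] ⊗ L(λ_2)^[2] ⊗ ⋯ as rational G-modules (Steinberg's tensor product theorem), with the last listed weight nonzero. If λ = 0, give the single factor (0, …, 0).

((3, 10, 4, 10, 9, 1, 0),)

Converting to the ω-basis (c_i = row i of M dotted with v = (-72, 11, 9, -53, 10, -40, 1)):
  c_1 = -2*-72 + -2*11 + 0*9 + 0*-53 + 0*10 + 3*-40 + 1*1 = 3
  c_2 = 2*-72 + 2*11 + 0*9 + -1*-53 + 0*10 + -2*-40 + -1*1 = 10
  c_3 = 1*-72 + 3*11 + 0*9 + 0*-53 + 0*10 + -1*-40 + 3*1 = 4
  c_4 = -1*-72 + -2*11 + 0*9 + 0*-53 + 0*10 + 1*-40 + 0*1 = 10
  c_5 = 0*-72 + 0*11 + 1*9 + 0*-53 + 0*10 + 0*-40 + 0*1 = 9
  c_6 = 0*-72 + 0*11 + 0*9 + 0*-53 + 0*10 + 0*-40 + 1*1 = 1
  c_7 = 5*-72 + 6*11 + 0*9 + -2*-53 + -1*10 + -5*-40 + -2*1 = 0
Base-17 expansion of each c_i:
  c_1 = 3 = 3·17^0
  c_2 = 10 = 10·17^0
  c_3 = 4 = 4·17^0
  c_4 = 10 = 10·17^0
  c_5 = 9 = 9·17^0
  c_6 = 1 = 1·17^0
  c_7 = 0
Factor λ_0 = (3, 10, 4, 10, 9, 1, 0)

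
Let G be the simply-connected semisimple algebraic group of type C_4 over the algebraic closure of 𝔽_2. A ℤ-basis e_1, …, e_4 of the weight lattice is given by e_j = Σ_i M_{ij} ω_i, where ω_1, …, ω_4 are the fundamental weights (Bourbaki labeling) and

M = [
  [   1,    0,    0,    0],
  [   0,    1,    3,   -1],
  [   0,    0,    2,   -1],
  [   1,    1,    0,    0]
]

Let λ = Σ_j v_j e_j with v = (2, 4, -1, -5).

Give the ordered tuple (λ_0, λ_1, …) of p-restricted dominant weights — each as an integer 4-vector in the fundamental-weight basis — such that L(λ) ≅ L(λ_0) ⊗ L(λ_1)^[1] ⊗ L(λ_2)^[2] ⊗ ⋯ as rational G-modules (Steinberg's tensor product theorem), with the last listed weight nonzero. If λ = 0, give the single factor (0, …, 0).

In the fundamental-weight basis, λ has coordinates c = M·v (v = (2, 4, -1, -5)):
  c_1 = 1·2 + 0·4 + (0)·(-1) + (0)·(-5) = 2
  c_2 = 0·2 + 1·4 + (3)·(-1) + (-1)·(-5) = 6
  c_3 = 0·2 + 0·4 + (2)·(-1) + (-1)·(-5) = 3
  c_4 = 1·2 + 1·4 + (0)·(-1) + (0)·(-5) = 6
p = 2; digits c_i = Σ_j d_{ij}·2^j, 0 ≤ d_{ij} < 2:
  c_1 = 2 = 0·2^0 + 1·2^1
  c_2 = 6 = 0·2^0 + 1·2^1 + 1·2^2
  c_3 = 3 = 1·2^0 + 1·2^1
  c_4 = 6 = 0·2^0 + 1·2^1 + 1·2^2
p-restricted factor λ_0 = (0, 0, 1, 0)
p-restricted factor λ_1 = (1, 1, 1, 1)
p-restricted factor λ_2 = (0, 1, 0, 1)

((0, 0, 1, 0), (1, 1, 1, 1), (0, 1, 0, 1))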